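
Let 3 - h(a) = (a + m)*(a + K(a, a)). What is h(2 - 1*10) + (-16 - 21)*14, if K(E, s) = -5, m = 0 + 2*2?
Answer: -567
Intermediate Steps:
m = 4 (m = 0 + 4 = 4)
h(a) = 3 - (-5 + a)*(4 + a) (h(a) = 3 - (a + 4)*(a - 5) = 3 - (4 + a)*(-5 + a) = 3 - (-5 + a)*(4 + a))
h(2 - 1*10) + (-16 - 21)*14 = (23 + (2 - 1*10) - (2 - 1*10)²) + (-16 - 21)*14 = (23 + (2 - 10) - (2 - 10)²) - 37*14 = (23 - 8 - 1*(-8)²) - 518 = (23 - 8 - 1*64) - 518 = (23 - 8 - 64) - 518 = -49 - 518 = -567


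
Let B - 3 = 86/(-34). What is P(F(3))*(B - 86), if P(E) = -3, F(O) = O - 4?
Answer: 4362/17 ≈ 256.59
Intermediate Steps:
F(O) = -4 + O
B = 8/17 (B = 3 + 86/(-34) = 3 + 86*(-1/34) = 3 - 43/17 = 8/17 ≈ 0.47059)
P(F(3))*(B - 86) = -3*(8/17 - 86) = -3*(-1454/17) = 4362/17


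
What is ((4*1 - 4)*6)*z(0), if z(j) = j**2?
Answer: 0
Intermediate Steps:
((4*1 - 4)*6)*z(0) = ((4*1 - 4)*6)*0**2 = ((4 - 4)*6)*0 = (0*6)*0 = 0*0 = 0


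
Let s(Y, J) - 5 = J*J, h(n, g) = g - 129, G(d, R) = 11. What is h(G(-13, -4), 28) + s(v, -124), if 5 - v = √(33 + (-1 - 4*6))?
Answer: 15280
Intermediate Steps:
h(n, g) = -129 + g
v = 5 - 2*√2 (v = 5 - √(33 + (-1 - 4*6)) = 5 - √(33 + (-1 - 24)) = 5 - √(33 - 25) = 5 - √8 = 5 - 2*√2 ≈ 2.1716)
s(Y, J) = 5 + J² (s(Y, J) = 5 + J*J = 5 + J²)
h(G(-13, -4), 28) + s(v, -124) = (-129 + 28) + (5 + (-124)²) = -101 + (5 + 15376) = -101 + 15381 = 15280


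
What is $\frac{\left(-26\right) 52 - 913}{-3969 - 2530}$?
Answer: $\frac{2265}{6499} \approx 0.34852$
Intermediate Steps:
$\frac{\left(-26\right) 52 - 913}{-3969 - 2530} = \frac{-1352 - 913}{-3969 - 2530} = - \frac{2265}{-6499} = \left(-2265\right) \left(- \frac{1}{6499}\right) = \frac{2265}{6499}$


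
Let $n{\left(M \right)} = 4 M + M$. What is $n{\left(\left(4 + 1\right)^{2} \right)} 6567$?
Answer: $820875$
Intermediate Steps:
$n{\left(M \right)} = 5 M$
$n{\left(\left(4 + 1\right)^{2} \right)} 6567 = 5 \left(4 + 1\right)^{2} \cdot 6567 = 5 \cdot 5^{2} \cdot 6567 = 5 \cdot 25 \cdot 6567 = 125 \cdot 6567 = 820875$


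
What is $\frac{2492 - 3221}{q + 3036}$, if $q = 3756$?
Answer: $- \frac{243}{2264} \approx -0.10733$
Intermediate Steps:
$\frac{2492 - 3221}{q + 3036} = \frac{2492 - 3221}{3756 + 3036} = - \frac{729}{6792} = \left(-729\right) \frac{1}{6792} = - \frac{243}{2264}$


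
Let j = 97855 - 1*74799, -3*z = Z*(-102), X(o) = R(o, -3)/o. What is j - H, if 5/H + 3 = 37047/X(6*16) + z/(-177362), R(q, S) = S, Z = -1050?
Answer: 2423921742025757/105131928417 ≈ 23056.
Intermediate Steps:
X(o) = -3/o
z = -35700 (z = -(-350)*(-102) = -⅓*107100 = -35700)
H = -443405/105131928417 (H = 5/(-3 + (37047/((-3/(6*16))) - 35700/(-177362))) = 5/(-3 + (37047/((-3/96)) - 35700*(-1/177362))) = 5/(-3 + (37047/((-3*1/96)) + 17850/88681)) = 5/(-3 + (37047/(-1/32) + 17850/88681)) = 5/(-3 + (37047*(-32) + 17850/88681)) = 5/(-3 + (-1185504 + 17850/88681)) = 5/(-3 - 105131662374/88681) = 5/(-105131928417/88681) = 5*(-88681/105131928417) = -443405/105131928417 ≈ -4.2176e-6)
j = 23056 (j = 97855 - 74799 = 23056)
j - H = 23056 - 1*(-443405/105131928417) = 23056 + 443405/105131928417 = 2423921742025757/105131928417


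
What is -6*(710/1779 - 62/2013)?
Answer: -879288/397903 ≈ -2.2098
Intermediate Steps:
-6*(710/1779 - 62/2013) = -6*146548/397903 = -879288/397903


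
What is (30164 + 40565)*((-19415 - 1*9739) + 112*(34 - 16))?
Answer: -1919443602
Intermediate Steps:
(30164 + 40565)*((-19415 - 1*9739) + 112*(34 - 16)) = 70729*((-19415 - 9739) + 112*18) = 70729*(-29154 + 2016) = 70729*(-27138) = -1919443602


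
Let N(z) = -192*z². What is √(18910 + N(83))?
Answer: I*√1303778 ≈ 1141.8*I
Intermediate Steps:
√(18910 + N(83)) = √(18910 - 192*83²) = √(18910 - 192*6889) = √(18910 - 1322688) = √(-1303778) = I*√1303778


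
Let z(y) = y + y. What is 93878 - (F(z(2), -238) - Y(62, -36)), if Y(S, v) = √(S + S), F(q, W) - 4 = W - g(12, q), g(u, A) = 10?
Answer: 94122 + 2*√31 ≈ 94133.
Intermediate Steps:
z(y) = 2*y
F(q, W) = -6 + W (F(q, W) = 4 + (W - 1*10) = 4 + (W - 10) = 4 + (-10 + W) = -6 + W)
Y(S, v) = √2*√S (Y(S, v) = √(2*S) = √2*√S)
93878 - (F(z(2), -238) - Y(62, -36)) = 93878 - ((-6 - 238) - √2*√62) = 93878 - (-244 - 2*√31) = 93878 + (244 + 2*√31) = 94122 + 2*√31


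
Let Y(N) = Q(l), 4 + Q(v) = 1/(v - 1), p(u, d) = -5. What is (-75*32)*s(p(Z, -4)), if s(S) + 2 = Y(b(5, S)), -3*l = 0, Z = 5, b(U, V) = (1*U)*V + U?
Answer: 16800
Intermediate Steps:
b(U, V) = U + U*V (b(U, V) = U*V + U = U + U*V)
l = 0 (l = -1/3*0 = 0)
Q(v) = -4 + 1/(-1 + v) (Q(v) = -4 + 1/(v - 1) = -4 + 1/(-1 + v))
Y(N) = -5 (Y(N) = (5 - 4*0)/(-1 + 0) = (5 + 0)/(-1) = -1*5 = -5)
s(S) = -7 (s(S) = -2 - 5 = -7)
(-75*32)*s(p(Z, -4)) = -75*32*(-7) = -2400*(-7) = 16800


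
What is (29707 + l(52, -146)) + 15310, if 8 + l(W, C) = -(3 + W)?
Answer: 44954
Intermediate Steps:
l(W, C) = -11 - W (l(W, C) = -8 - (3 + W) = -8 + (-3 - W) = -11 - W)
(29707 + l(52, -146)) + 15310 = (29707 + (-11 - 1*52)) + 15310 = (29707 + (-11 - 52)) + 15310 = (29707 - 63) + 15310 = 29644 + 15310 = 44954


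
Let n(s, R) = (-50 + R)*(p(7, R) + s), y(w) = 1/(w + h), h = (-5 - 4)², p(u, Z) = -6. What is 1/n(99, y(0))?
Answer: -27/125519 ≈ -0.00021511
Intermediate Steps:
h = 81 (h = (-9)² = 81)
y(w) = 1/(81 + w) (y(w) = 1/(w + 81) = 1/(81 + w))
n(s, R) = (-50 + R)*(-6 + s)
1/n(99, y(0)) = 1/(300 - 50*99 - 6/(81 + 0) + 99/(81 + 0)) = 1/(300 - 4950 - 6/81 + 99/81) = 1/(300 - 4950 - 6*1/81 + (1/81)*99) = 1/(300 - 4950 - 2/27 + 11/9) = 1/(-125519/27) = -27/125519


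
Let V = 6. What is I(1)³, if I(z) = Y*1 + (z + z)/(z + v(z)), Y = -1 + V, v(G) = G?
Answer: 216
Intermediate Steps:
Y = 5 (Y = -1 + 6 = 5)
I(z) = 6 (I(z) = 5*1 + (z + z)/(z + z) = 5 + (2*z)/((2*z)) = 5 + (2*z)*(1/(2*z)) = 5 + 1 = 6)
I(1)³ = 6³ = 216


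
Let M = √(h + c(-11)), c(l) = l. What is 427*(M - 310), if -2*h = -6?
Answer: -132370 + 854*I*√2 ≈ -1.3237e+5 + 1207.7*I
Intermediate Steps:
h = 3 (h = -½*(-6) = 3)
M = 2*I*√2 (M = √(3 - 11) = √(-8) = 2*I*√2 ≈ 2.8284*I)
427*(M - 310) = 427*(2*I*√2 - 310) = 427*(-310 + 2*I*√2) = -132370 + 854*I*√2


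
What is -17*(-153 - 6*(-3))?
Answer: 2295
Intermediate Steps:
-17*(-153 - 6*(-3)) = -17*(-153 + 18) = -17*(-135) = 2295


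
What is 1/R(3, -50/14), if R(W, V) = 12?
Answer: 1/12 ≈ 0.083333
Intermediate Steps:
1/R(3, -50/14) = 1/12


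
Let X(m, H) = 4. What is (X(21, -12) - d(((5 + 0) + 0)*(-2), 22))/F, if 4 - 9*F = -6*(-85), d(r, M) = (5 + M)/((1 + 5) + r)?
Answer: -387/2024 ≈ -0.19121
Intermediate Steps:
d(r, M) = (5 + M)/(6 + r)
F = -506/9 (F = 4/9 - (-2)*(-85)/3 = 4/9 - ⅑*510 = 4/9 - 170/3 = -506/9 ≈ -56.222)
(X(21, -12) - d(((5 + 0) + 0)*(-2), 22))/F = (4 - (5 + 22)/(6 + ((5 + 0) + 0)*(-2)))/(-506/9) = (4 - 27/(6 + (5 + 0)*(-2)))*(-9/506) = (4 - 27/(6 + 5*(-2)))*(-9/506) = (4 - 27/(6 - 10))*(-9/506) = (4 - 27/(-4))*(-9/506) = (4 - (-1)*27/4)*(-9/506) = (4 - 1*(-27/4))*(-9/506) = (4 + 27/4)*(-9/506) = (43/4)*(-9/506) = -387/2024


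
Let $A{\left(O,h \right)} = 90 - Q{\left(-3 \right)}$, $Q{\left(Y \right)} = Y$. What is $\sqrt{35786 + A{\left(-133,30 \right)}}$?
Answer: $\sqrt{35879} \approx 189.42$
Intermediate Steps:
$A{\left(O,h \right)} = 93$ ($A{\left(O,h \right)} = 90 - -3 = 90 + 3 = 93$)
$\sqrt{35786 + A{\left(-133,30 \right)}} = \sqrt{35786 + 93} = \sqrt{35879}$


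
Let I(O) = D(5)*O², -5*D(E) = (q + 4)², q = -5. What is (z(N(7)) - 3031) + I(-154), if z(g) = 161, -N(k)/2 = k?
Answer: -38066/5 ≈ -7613.2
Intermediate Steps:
N(k) = -2*k
D(E) = -⅕ (D(E) = -(-5 + 4)²/5 = -⅕*(-1)² = -⅕*1 = -⅕)
I(O) = -O²/5
(z(N(7)) - 3031) + I(-154) = (161 - 3031) - ⅕*(-154)² = -2870 - ⅕*23716 = -2870 - 23716/5 = -38066/5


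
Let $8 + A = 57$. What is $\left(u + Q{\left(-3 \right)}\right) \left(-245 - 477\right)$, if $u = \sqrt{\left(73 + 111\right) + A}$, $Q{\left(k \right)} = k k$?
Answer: $-6498 - 722 \sqrt{233} \approx -17519.0$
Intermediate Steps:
$Q{\left(k \right)} = k^{2}$
$A = 49$ ($A = -8 + 57 = 49$)
$u = \sqrt{233}$ ($u = \sqrt{\left(73 + 111\right) + 49} = \sqrt{184 + 49} = \sqrt{233} \approx 15.264$)
$\left(u + Q{\left(-3 \right)}\right) \left(-245 - 477\right) = \left(\sqrt{233} + \left(-3\right)^{2}\right) \left(-245 - 477\right) = \left(\sqrt{233} + 9\right) \left(-722\right) = \left(9 + \sqrt{233}\right) \left(-722\right) = -6498 - 722 \sqrt{233}$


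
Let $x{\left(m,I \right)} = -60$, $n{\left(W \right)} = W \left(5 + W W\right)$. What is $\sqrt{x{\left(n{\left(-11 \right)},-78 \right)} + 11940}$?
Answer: $6 \sqrt{330} \approx 109.0$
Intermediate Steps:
$n{\left(W \right)} = W \left(5 + W^{2}\right)$
$\sqrt{x{\left(n{\left(-11 \right)},-78 \right)} + 11940} = \sqrt{-60 + 11940} = \sqrt{11880} = 6 \sqrt{330}$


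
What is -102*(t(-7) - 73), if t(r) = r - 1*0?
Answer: 8160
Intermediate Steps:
t(r) = r (t(r) = r + 0 = r)
-102*(t(-7) - 73) = -102*(-7 - 73) = -102*(-80) = 8160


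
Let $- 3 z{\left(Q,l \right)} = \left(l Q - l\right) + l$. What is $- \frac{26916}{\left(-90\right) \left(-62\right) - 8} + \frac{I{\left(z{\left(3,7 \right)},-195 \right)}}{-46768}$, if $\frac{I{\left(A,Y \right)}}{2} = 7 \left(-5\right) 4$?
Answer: $- \frac{39288979}{8143478} \approx -4.8246$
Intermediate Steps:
$z{\left(Q,l \right)} = - \frac{Q l}{3}$ ($z{\left(Q,l \right)} = - \frac{\left(l Q - l\right) + l}{3} = - \frac{\left(Q l - l\right) + l}{3} = - \frac{\left(- l + Q l\right) + l}{3} = - \frac{Q l}{3}$)
$I{\left(A,Y \right)} = -280$ ($I{\left(A,Y \right)} = 2 \cdot 7 \left(-5\right) 4 = 2 \left(\left(-35\right) 4\right) = 2 \left(-140\right) = -280$)
$- \frac{26916}{\left(-90\right) \left(-62\right) - 8} + \frac{I{\left(z{\left(3,7 \right)},-195 \right)}}{-46768} = - \frac{26916}{\left(-90\right) \left(-62\right) - 8} - \frac{280}{-46768} = - \frac{26916}{5580 - 8} - - \frac{35}{5846} = - \frac{26916}{5572} + \frac{35}{5846} = \left(-26916\right) \frac{1}{5572} + \frac{35}{5846} = - \frac{6729}{1393} + \frac{35}{5846} = - \frac{39288979}{8143478}$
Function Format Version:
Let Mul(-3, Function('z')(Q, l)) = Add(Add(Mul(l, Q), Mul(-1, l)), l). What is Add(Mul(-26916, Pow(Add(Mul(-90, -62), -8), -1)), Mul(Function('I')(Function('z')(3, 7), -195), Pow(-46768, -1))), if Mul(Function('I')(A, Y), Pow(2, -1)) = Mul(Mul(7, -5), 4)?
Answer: Rational(-39288979, 8143478) ≈ -4.8246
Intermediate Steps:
Function('z')(Q, l) = Mul(Rational(-1, 3), Q, l) (Function('z')(Q, l) = Mul(Rational(-1, 3), Add(Add(Mul(l, Q), Mul(-1, l)), l)) = Mul(Rational(-1, 3), Add(Add(Mul(Q, l), Mul(-1, l)), l)) = Mul(Rational(-1, 3), Add(Add(Mul(-1, l), Mul(Q, l)), l)) = Mul(Rational(-1, 3), Mul(Q, l)) = Mul(Rational(-1, 3), Q, l))
Function('I')(A, Y) = -280 (Function('I')(A, Y) = Mul(2, Mul(Mul(7, -5), 4)) = Mul(2, Mul(-35, 4)) = Mul(2, -140) = -280)
Add(Mul(-26916, Pow(Add(Mul(-90, -62), -8), -1)), Mul(Function('I')(Function('z')(3, 7), -195), Pow(-46768, -1))) = Add(Mul(-26916, Pow(Add(Mul(-90, -62), -8), -1)), Mul(-280, Pow(-46768, -1))) = Add(Mul(-26916, Pow(Add(5580, -8), -1)), Mul(-280, Rational(-1, 46768))) = Add(Mul(-26916, Pow(5572, -1)), Rational(35, 5846)) = Add(Mul(-26916, Rational(1, 5572)), Rational(35, 5846)) = Add(Rational(-6729, 1393), Rational(35, 5846)) = Rational(-39288979, 8143478)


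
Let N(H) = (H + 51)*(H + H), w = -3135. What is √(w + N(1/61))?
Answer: I*√11659111/61 ≈ 55.976*I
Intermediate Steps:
N(H) = 2*H*(51 + H) (N(H) = (51 + H)*(2*H) = 2*H*(51 + H))
√(w + N(1/61)) = √(-3135 + 2*(51 + 1/61)/61) = √(-3135 + 2*(1/61)*(51 + 1/61)) = √(-3135 + 2*(1/61)*(3112/61)) = √(-3135 + 6224/3721) = √(-11659111/3721) = I*√11659111/61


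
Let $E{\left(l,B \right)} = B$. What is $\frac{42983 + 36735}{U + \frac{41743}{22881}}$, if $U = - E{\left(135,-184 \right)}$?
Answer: $\frac{1824027558}{4251847} \approx 429.0$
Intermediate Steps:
$U = 184$ ($U = \left(-1\right) \left(-184\right) = 184$)
$\frac{42983 + 36735}{U + \frac{41743}{22881}} = \frac{42983 + 36735}{184 + \frac{41743}{22881}} = \frac{79718}{184 + 41743 \cdot \frac{1}{22881}} = \frac{79718}{184 + \frac{41743}{22881}} = \frac{79718}{\frac{4251847}{22881}} = 79718 \cdot \frac{22881}{4251847} = \frac{1824027558}{4251847}$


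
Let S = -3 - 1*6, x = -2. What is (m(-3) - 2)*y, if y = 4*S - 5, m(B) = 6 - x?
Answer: -246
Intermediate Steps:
S = -9 (S = -3 - 6 = -9)
m(B) = 8 (m(B) = 6 - 1*(-2) = 6 + 2 = 8)
y = -41 (y = 4*(-9) - 5 = -36 - 5 = -41)
(m(-3) - 2)*y = (8 - 2)*(-41) = 6*(-41) = -246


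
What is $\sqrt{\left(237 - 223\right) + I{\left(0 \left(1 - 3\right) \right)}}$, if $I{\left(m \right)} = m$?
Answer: $\sqrt{14} \approx 3.7417$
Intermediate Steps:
$\sqrt{\left(237 - 223\right) + I{\left(0 \left(1 - 3\right) \right)}} = \sqrt{\left(237 - 223\right) + 0 \left(1 - 3\right)} = \sqrt{\left(237 - 223\right) + 0 \left(-2\right)} = \sqrt{14 + 0} = \sqrt{14}$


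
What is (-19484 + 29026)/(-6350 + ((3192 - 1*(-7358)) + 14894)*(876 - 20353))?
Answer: -4771/247789569 ≈ -1.9254e-5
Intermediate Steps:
(-19484 + 29026)/(-6350 + ((3192 - 1*(-7358)) + 14894)*(876 - 20353)) = 9542/(-6350 + ((3192 + 7358) + 14894)*(-19477)) = 9542/(-6350 + (10550 + 14894)*(-19477)) = 9542/(-6350 + 25444*(-19477)) = 9542/(-6350 - 495572788) = 9542/(-495579138) = 9542*(-1/495579138) = -4771/247789569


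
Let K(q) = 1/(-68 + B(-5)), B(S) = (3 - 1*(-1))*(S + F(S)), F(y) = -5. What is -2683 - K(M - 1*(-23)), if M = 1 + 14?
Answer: -289763/108 ≈ -2683.0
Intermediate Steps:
M = 15
B(S) = -20 + 4*S (B(S) = (3 - 1*(-1))*(S - 5) = (3 + 1)*(-5 + S) = 4*(-5 + S) = -20 + 4*S)
K(q) = -1/108 (K(q) = 1/(-68 + (-20 + 4*(-5))) = 1/(-68 + (-20 - 20)) = 1/(-68 - 40) = 1/(-108) = -1/108)
-2683 - K(M - 1*(-23)) = -2683 - 1*(-1/108) = -2683 + 1/108 = -289763/108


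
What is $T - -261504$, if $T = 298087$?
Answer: $559591$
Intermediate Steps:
$T - -261504 = 298087 - -261504 = 298087 + 261504 = 559591$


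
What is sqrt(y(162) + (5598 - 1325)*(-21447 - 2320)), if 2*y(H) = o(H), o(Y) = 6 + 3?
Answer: I*sqrt(406225546)/2 ≈ 10078.0*I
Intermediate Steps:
o(Y) = 9
y(H) = 9/2 (y(H) = (1/2)*9 = 9/2)
sqrt(y(162) + (5598 - 1325)*(-21447 - 2320)) = sqrt(9/2 + (5598 - 1325)*(-21447 - 2320)) = sqrt(9/2 + 4273*(-23767)) = sqrt(9/2 - 101556391) = sqrt(-203112773/2) = I*sqrt(406225546)/2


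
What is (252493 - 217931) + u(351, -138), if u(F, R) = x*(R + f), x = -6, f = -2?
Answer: 35402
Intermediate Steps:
u(F, R) = 12 - 6*R (u(F, R) = -6*(R - 2) = -6*(-2 + R) = 12 - 6*R)
(252493 - 217931) + u(351, -138) = (252493 - 217931) + (12 - 6*(-138)) = 34562 + (12 + 828) = 34562 + 840 = 35402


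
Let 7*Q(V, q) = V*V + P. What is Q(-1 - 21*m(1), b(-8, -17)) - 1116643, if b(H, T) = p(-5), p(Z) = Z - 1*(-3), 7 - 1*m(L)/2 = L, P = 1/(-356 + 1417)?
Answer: -8225394011/7427 ≈ -1.1075e+6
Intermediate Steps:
P = 1/1061 ≈ 0.00094251
m(L) = 14 - 2*L
p(Z) = 3 + Z (p(Z) = Z + 3 = 3 + Z)
b(H, T) = -2 (b(H, T) = 3 - 5 = -2)
Q(V, q) = 1/7427 + V²/7 (Q(V, q) = (V*V + 1/1061)/7 = (V² + 1/1061)/7 = (1/1061 + V²)/7 = 1/7427 + V²/7)
Q(-1 - 21*m(1), b(-8, -17)) - 1116643 = (1/7427 + (-1 - 21*(14 - 2*1))²/7) - 1116643 = (1/7427 + (-1 - 21*(14 - 2))²/7) - 1116643 = (1/7427 + (-1 - 21*12)²/7) - 1116643 = (1/7427 + (-1 - 252)²/7) - 1116643 = (1/7427 + (⅐)*(-253)²) - 1116643 = (1/7427 + (⅐)*64009) - 1116643 = (1/7427 + 64009/7) - 1116643 = 67913550/7427 - 1116643 = -8225394011/7427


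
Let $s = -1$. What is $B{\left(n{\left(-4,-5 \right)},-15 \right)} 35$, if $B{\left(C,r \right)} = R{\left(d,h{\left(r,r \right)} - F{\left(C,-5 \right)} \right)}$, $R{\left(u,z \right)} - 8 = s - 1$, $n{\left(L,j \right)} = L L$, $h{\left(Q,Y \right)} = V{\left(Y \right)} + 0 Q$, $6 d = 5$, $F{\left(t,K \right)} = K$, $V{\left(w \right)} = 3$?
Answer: $210$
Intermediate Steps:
$d = \frac{5}{6}$ ($d = \frac{1}{6} \cdot 5 = \frac{5}{6} \approx 0.83333$)
$h{\left(Q,Y \right)} = 3$ ($h{\left(Q,Y \right)} = 3 + 0 Q = 3 + 0 = 3$)
$n{\left(L,j \right)} = L^{2}$
$R{\left(u,z \right)} = 6$ ($R{\left(u,z \right)} = 8 - 2 = 6$)
$B{\left(C,r \right)} = 6$
$B{\left(n{\left(-4,-5 \right)},-15 \right)} 35 = 6 \cdot 35 = 210$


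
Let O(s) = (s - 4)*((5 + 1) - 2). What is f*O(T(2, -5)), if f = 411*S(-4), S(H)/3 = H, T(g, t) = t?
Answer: 177552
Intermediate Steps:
S(H) = 3*H
O(s) = -16 + 4*s (O(s) = (-4 + s)*(6 - 2) = (-4 + s)*4 = -16 + 4*s)
f = -4932 (f = 411*(3*(-4)) = 411*(-12) = -4932)
f*O(T(2, -5)) = -4932*(-16 + 4*(-5)) = -4932*(-16 - 20) = -4932*(-36) = 177552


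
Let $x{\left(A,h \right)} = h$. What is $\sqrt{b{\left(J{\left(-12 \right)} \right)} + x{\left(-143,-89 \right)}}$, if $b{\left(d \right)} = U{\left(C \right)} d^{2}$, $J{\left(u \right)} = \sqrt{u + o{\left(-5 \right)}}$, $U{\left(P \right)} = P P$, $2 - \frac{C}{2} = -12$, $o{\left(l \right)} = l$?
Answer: $i \sqrt{13417} \approx 115.83 i$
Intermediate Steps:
$C = 28$ ($C = 4 - -24 = 4 + 24 = 28$)
$U{\left(P \right)} = P^{2}$
$J{\left(u \right)} = \sqrt{-5 + u}$ ($J{\left(u \right)} = \sqrt{u - 5} = \sqrt{-5 + u}$)
$b{\left(d \right)} = 784 d^{2}$ ($b{\left(d \right)} = 28^{2} d^{2} = 784 d^{2}$)
$\sqrt{b{\left(J{\left(-12 \right)} \right)} + x{\left(-143,-89 \right)}} = \sqrt{784 \left(\sqrt{-5 - 12}\right)^{2} - 89} = \sqrt{784 \left(\sqrt{-17}\right)^{2} - 89} = \sqrt{784 \left(i \sqrt{17}\right)^{2} - 89} = \sqrt{784 \left(-17\right) - 89} = \sqrt{-13328 - 89} = \sqrt{-13417} = i \sqrt{13417}$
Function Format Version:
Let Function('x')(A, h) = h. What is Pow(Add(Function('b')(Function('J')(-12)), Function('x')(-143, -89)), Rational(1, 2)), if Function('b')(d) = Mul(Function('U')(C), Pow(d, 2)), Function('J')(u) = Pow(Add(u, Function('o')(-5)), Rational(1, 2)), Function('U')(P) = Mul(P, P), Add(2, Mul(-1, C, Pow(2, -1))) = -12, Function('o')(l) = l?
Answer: Mul(I, Pow(13417, Rational(1, 2))) ≈ Mul(115.83, I)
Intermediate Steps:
C = 28 (C = Add(4, Mul(-2, -12)) = Add(4, 24) = 28)
Function('U')(P) = Pow(P, 2)
Function('J')(u) = Pow(Add(-5, u), Rational(1, 2)) (Function('J')(u) = Pow(Add(u, -5), Rational(1, 2)) = Pow(Add(-5, u), Rational(1, 2)))
Function('b')(d) = Mul(784, Pow(d, 2)) (Function('b')(d) = Mul(Pow(28, 2), Pow(d, 2)) = Mul(784, Pow(d, 2)))
Pow(Add(Function('b')(Function('J')(-12)), Function('x')(-143, -89)), Rational(1, 2)) = Pow(Add(Mul(784, Pow(Pow(Add(-5, -12), Rational(1, 2)), 2)), -89), Rational(1, 2)) = Pow(Add(Mul(784, Pow(Pow(-17, Rational(1, 2)), 2)), -89), Rational(1, 2)) = Pow(Add(Mul(784, Pow(Mul(I, Pow(17, Rational(1, 2))), 2)), -89), Rational(1, 2)) = Pow(Add(Mul(784, -17), -89), Rational(1, 2)) = Pow(Add(-13328, -89), Rational(1, 2)) = Pow(-13417, Rational(1, 2)) = Mul(I, Pow(13417, Rational(1, 2)))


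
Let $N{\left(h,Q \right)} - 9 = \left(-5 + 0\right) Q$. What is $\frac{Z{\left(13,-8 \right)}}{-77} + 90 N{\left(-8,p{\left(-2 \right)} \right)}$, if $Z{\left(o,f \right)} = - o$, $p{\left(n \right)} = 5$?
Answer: $- \frac{110867}{77} \approx -1439.8$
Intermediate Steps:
$N{\left(h,Q \right)} = 9 - 5 Q$ ($N{\left(h,Q \right)} = 9 + \left(-5 + 0\right) Q = 9 - 5 Q$)
$\frac{Z{\left(13,-8 \right)}}{-77} + 90 N{\left(-8,p{\left(-2 \right)} \right)} = \frac{\left(-1\right) 13}{-77} + 90 \left(9 - 25\right) = \left(-13\right) \left(- \frac{1}{77}\right) + 90 \left(9 - 25\right) = \frac{13}{77} + 90 \left(-16\right) = \frac{13}{77} - 1440 = - \frac{110867}{77}$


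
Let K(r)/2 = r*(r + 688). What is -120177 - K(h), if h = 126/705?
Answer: -6650359473/55225 ≈ -1.2042e+5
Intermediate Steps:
h = 42/235 (h = 126*(1/705) = 42/235 ≈ 0.17872)
K(r) = 2*r*(688 + r) (K(r) = 2*(r*(r + 688)) = 2*(r*(688 + r)) = 2*r*(688 + r))
-120177 - K(h) = -120177 - 2*42*(688 + 42/235)/235 = -120177 - 2*42*161722/(235*235) = -120177 - 1*13584648/55225 = -120177 - 13584648/55225 = -6650359473/55225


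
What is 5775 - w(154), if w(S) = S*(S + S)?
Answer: -41657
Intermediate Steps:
w(S) = 2*S**2 (w(S) = S*(2*S) = 2*S**2)
5775 - w(154) = 5775 - 2*154**2 = 5775 - 2*23716 = 5775 - 1*47432 = 5775 - 47432 = -41657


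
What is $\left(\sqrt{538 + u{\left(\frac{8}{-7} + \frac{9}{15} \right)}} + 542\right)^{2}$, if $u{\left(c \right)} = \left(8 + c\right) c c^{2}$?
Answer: $\frac{\left(663950 + \sqrt{805546051}\right)^{2}}{1500625} \approx 3.1942 \cdot 10^{5}$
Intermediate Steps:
$u{\left(c \right)} = c^{3} \left(8 + c\right)$ ($u{\left(c \right)} = c \left(8 + c\right) c^{2} = c^{3} \left(8 + c\right)$)
$\left(\sqrt{538 + u{\left(\frac{8}{-7} + \frac{9}{15} \right)}} + 542\right)^{2} = \left(\sqrt{538 + \left(\frac{8}{-7} + \frac{9}{15}\right)^{3} \left(8 + \left(\frac{8}{-7} + \frac{9}{15}\right)\right)} + 542\right)^{2} = \left(\sqrt{538 + \left(8 \left(- \frac{1}{7}\right) + 9 \cdot \frac{1}{15}\right)^{3} \left(8 + \left(8 \left(- \frac{1}{7}\right) + 9 \cdot \frac{1}{15}\right)\right)} + 542\right)^{2} = \left(\sqrt{538 + \left(- \frac{8}{7} + \frac{3}{5}\right)^{3} \left(8 + \left(- \frac{8}{7} + \frac{3}{5}\right)\right)} + 542\right)^{2} = \left(\sqrt{538 + \left(- \frac{19}{35}\right)^{3} \left(8 - \frac{19}{35}\right)} + 542\right)^{2} = \left(\sqrt{538 - \frac{1790199}{1500625}} + 542\right)^{2} = \left(\sqrt{\frac{805546051}{1500625}} + 542\right)^{2} = \left(\frac{\sqrt{805546051}}{1225} + 542\right)^{2} = \left(542 + \frac{\sqrt{805546051}}{1225}\right)^{2}$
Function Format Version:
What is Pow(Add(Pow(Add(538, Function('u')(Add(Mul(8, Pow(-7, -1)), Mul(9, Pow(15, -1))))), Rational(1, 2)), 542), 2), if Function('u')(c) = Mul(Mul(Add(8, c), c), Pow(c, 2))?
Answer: Mul(Rational(1, 1500625), Pow(Add(663950, Pow(805546051, Rational(1, 2))), 2)) ≈ 3.1942e+5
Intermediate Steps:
Function('u')(c) = Mul(Pow(c, 3), Add(8, c)) (Function('u')(c) = Mul(Mul(c, Add(8, c)), Pow(c, 2)) = Mul(Pow(c, 3), Add(8, c)))
Pow(Add(Pow(Add(538, Function('u')(Add(Mul(8, Pow(-7, -1)), Mul(9, Pow(15, -1))))), Rational(1, 2)), 542), 2) = Pow(Add(Pow(Add(538, Mul(Pow(Add(Mul(8, Pow(-7, -1)), Mul(9, Pow(15, -1))), 3), Add(8, Add(Mul(8, Pow(-7, -1)), Mul(9, Pow(15, -1)))))), Rational(1, 2)), 542), 2) = Pow(Add(Pow(Add(538, Mul(Pow(Add(Mul(8, Rational(-1, 7)), Mul(9, Rational(1, 15))), 3), Add(8, Add(Mul(8, Rational(-1, 7)), Mul(9, Rational(1, 15)))))), Rational(1, 2)), 542), 2) = Pow(Add(Pow(Add(538, Mul(Pow(Add(Rational(-8, 7), Rational(3, 5)), 3), Add(8, Add(Rational(-8, 7), Rational(3, 5))))), Rational(1, 2)), 542), 2) = Pow(Add(Pow(Add(538, Mul(Pow(Rational(-19, 35), 3), Add(8, Rational(-19, 35)))), Rational(1, 2)), 542), 2) = Pow(Add(Pow(Add(538, Mul(Rational(-6859, 42875), Rational(261, 35))), Rational(1, 2)), 542), 2) = Pow(Add(Pow(Add(538, Rational(-1790199, 1500625)), Rational(1, 2)), 542), 2) = Pow(Add(Pow(Rational(805546051, 1500625), Rational(1, 2)), 542), 2) = Pow(Add(Mul(Rational(1, 1225), Pow(805546051, Rational(1, 2))), 542), 2) = Pow(Add(542, Mul(Rational(1, 1225), Pow(805546051, Rational(1, 2)))), 2)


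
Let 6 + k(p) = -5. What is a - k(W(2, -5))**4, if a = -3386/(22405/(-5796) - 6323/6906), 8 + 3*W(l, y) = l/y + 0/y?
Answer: -444403199237/31896173 ≈ -13933.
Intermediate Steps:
W(l, y) = -8/3 + l/(3*y) (W(l, y) = -8/3 + (l/y + 0/y)/3 = -8/3 + (l/y + 0)/3 = -8/3 + (l/y)/3 = -8/3 + l/(3*y))
k(p) = -11 (k(p) = -6 - 5 = -11)
a = 22588669656/31896173 (a = -3386/(22405*(-1/5796) - 6323*1/6906) = -3386/(-22405/5796 - 6323/6906) = -3386/(-31896173/6671196) = -3386*(-6671196/31896173) = 22588669656/31896173 ≈ 708.19)
a - k(W(2, -5))**4 = 22588669656/31896173 - 1*(-11)**4 = 22588669656/31896173 - 1*14641 = 22588669656/31896173 - 14641 = -444403199237/31896173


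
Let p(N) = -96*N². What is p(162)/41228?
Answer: -629856/10307 ≈ -61.110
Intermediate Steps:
p(162)/41228 = -96*162²/41228 = -96*26244*(1/41228) = -2519424*1/41228 = -629856/10307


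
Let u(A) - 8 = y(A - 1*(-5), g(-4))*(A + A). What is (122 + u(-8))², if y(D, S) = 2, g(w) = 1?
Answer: 9604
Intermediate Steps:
u(A) = 8 + 4*A (u(A) = 8 + 2*(A + A) = 8 + 2*(2*A) = 8 + 4*A)
(122 + u(-8))² = (122 + (8 + 4*(-8)))² = (122 + (8 - 32))² = (122 - 24)² = 98² = 9604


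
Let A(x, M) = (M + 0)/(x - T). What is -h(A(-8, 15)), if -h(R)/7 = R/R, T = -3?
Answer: 7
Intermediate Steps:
A(x, M) = M/(3 + x) (A(x, M) = (M + 0)/(x - 1*(-3)) = M/(x + 3) = M/(3 + x))
h(R) = -7 (h(R) = -7*R/R = -7*1 = -7)
-h(A(-8, 15)) = -1*(-7) = 7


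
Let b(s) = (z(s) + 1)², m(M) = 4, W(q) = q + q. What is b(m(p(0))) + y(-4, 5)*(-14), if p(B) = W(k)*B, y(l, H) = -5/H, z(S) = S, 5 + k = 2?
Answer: 39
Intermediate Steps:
k = -3 (k = -5 + 2 = -3)
W(q) = 2*q
p(B) = -6*B (p(B) = (2*(-3))*B = -6*B)
b(s) = (1 + s)² (b(s) = (s + 1)² = (1 + s)²)
b(m(p(0))) + y(-4, 5)*(-14) = (1 + 4)² - 5/5*(-14) = 5² - 5*⅕*(-14) = 25 - 1*(-14) = 25 + 14 = 39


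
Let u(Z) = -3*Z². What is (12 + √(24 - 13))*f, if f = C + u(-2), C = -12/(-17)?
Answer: -2304/17 - 192*√11/17 ≈ -172.99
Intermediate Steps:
C = 12/17 (C = -12*(-1/17) = 12/17 ≈ 0.70588)
f = -192/17 (f = 12/17 - 3*(-2)² = 12/17 - 3*4 = 12/17 - 12 = -192/17 ≈ -11.294)
(12 + √(24 - 13))*f = (12 + √(24 - 13))*(-192/17) = (12 + √11)*(-192/17) = -2304/17 - 192*√11/17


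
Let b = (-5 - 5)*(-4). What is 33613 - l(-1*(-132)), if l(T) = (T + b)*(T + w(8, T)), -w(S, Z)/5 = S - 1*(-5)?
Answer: 22089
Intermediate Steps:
w(S, Z) = -25 - 5*S (w(S, Z) = -5*(S - 1*(-5)) = -5*(S + 5) = -5*(5 + S) = -25 - 5*S)
b = 40 (b = -10*(-4) = 40)
l(T) = (-65 + T)*(40 + T) (l(T) = (T + 40)*(T + (-25 - 5*8)) = (40 + T)*(T + (-25 - 40)) = (40 + T)*(T - 65) = (40 + T)*(-65 + T) = (-65 + T)*(40 + T))
33613 - l(-1*(-132)) = 33613 - (-2600 + (-1*(-132))**2 - (-25)*(-132)) = 33613 - (-2600 + 132**2 - 25*132) = 33613 - (-2600 + 17424 - 3300) = 33613 - 1*11524 = 33613 - 11524 = 22089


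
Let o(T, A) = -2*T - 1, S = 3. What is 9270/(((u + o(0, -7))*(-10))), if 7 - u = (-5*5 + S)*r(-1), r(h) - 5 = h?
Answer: -927/94 ≈ -9.8617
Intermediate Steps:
r(h) = 5 + h
o(T, A) = -1 - 2*T
u = 95 (u = 7 - (-5*5 + 3)*(5 - 1) = 7 - (-25 + 3)*4 = 7 - (-22)*4 = 7 - 1*(-88) = 7 + 88 = 95)
9270/(((u + o(0, -7))*(-10))) = 9270/(((95 + (-1 - 2*0))*(-10))) = 9270/(((95 + (-1 + 0))*(-10))) = 9270/(((95 - 1)*(-10))) = 9270/((94*(-10))) = 9270/(-940) = 9270*(-1/940) = -927/94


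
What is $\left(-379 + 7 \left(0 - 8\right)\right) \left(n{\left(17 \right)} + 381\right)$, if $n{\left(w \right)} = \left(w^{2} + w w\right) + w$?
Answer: $-424560$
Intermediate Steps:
$n{\left(w \right)} = w + 2 w^{2}$ ($n{\left(w \right)} = \left(w^{2} + w^{2}\right) + w = 2 w^{2} + w = w + 2 w^{2}$)
$\left(-379 + 7 \left(0 - 8\right)\right) \left(n{\left(17 \right)} + 381\right) = \left(-379 + 7 \left(0 - 8\right)\right) \left(17 \left(1 + 2 \cdot 17\right) + 381\right) = \left(-379 + 7 \left(-8\right)\right) \left(17 \left(1 + 34\right) + 381\right) = \left(-379 - 56\right) \left(17 \cdot 35 + 381\right) = - 435 \left(595 + 381\right) = \left(-435\right) 976 = -424560$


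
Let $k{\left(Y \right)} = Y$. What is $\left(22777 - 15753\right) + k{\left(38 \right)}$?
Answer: $7062$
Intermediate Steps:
$\left(22777 - 15753\right) + k{\left(38 \right)} = \left(22777 - 15753\right) + 38 = 7024 + 38 = 7062$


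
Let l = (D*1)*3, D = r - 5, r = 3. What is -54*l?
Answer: 324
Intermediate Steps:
D = -2 (D = 3 - 5 = -2)
l = -6 (l = -2*1*3 = -2*3 = -6)
-54*l = -54*(-6) = 324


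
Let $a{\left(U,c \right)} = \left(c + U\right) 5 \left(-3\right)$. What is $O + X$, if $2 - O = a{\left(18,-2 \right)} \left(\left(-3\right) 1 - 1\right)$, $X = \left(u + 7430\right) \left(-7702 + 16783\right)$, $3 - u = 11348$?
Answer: $-35553073$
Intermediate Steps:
$u = -11345$ ($u = 3 - 11348 = -11345$)
$a{\left(U,c \right)} = - 15 U - 15 c$ ($a{\left(U,c \right)} = \left(U + c\right) \left(-15\right) = - 15 U - 15 c$)
$X = -35552115$ ($X = \left(-11345 + 7430\right) \left(-7702 + 16783\right) = \left(-3915\right) 9081 = -35552115$)
$O = -958$ ($O = 2 - \left(\left(-15\right) 18 - -30\right) \left(\left(-3\right) 1 - 1\right) = 2 - \left(-270 + 30\right) \left(-3 - 1\right) = 2 - \left(-240\right) \left(-4\right) = 2 - 960 = -958$)
$O + X = -958 - 35552115 = -35553073$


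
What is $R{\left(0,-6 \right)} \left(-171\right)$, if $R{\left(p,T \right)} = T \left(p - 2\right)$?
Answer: $-2052$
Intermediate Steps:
$R{\left(p,T \right)} = T \left(-2 + p\right)$
$R{\left(0,-6 \right)} \left(-171\right) = - 6 \left(-2 + 0\right) \left(-171\right) = \left(-6\right) \left(-2\right) \left(-171\right) = 12 \left(-171\right) = -2052$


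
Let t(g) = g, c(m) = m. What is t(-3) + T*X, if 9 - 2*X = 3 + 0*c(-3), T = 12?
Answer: 33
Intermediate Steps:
X = 3 (X = 9/2 - (3 + 0*(-3))/2 = 9/2 - (3 + 0)/2 = 9/2 - 1/2*3 = 9/2 - 3/2 = 3)
t(-3) + T*X = -3 + 12*3 = -3 + 36 = 33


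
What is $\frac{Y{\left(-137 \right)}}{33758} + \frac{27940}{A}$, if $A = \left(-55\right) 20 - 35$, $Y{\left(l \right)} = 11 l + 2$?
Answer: $- \frac{188981339}{7663066} \approx -24.661$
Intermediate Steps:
$Y{\left(l \right)} = 2 + 11 l$
$A = -1135$ ($A = -1100 - 35 = -1135$)
$\frac{Y{\left(-137 \right)}}{33758} + \frac{27940}{A} = \frac{2 + 11 \left(-137\right)}{33758} + \frac{27940}{-1135} = \left(2 - 1507\right) \frac{1}{33758} + 27940 \left(- \frac{1}{1135}\right) = \left(-1505\right) \frac{1}{33758} - \frac{5588}{227} = - \frac{1505}{33758} - \frac{5588}{227} = - \frac{188981339}{7663066}$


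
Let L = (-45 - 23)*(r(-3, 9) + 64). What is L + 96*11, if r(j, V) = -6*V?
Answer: 376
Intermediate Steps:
L = -680 (L = (-45 - 23)*(-6*9 + 64) = -68*(-54 + 64) = -68*10 = -680)
L + 96*11 = -680 + 96*11 = -680 + 1056 = 376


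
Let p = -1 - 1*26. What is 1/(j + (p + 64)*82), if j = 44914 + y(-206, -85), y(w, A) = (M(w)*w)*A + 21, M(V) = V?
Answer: -1/3559091 ≈ -2.8097e-7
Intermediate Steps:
p = -27 (p = -1 - 26 = -27)
y(w, A) = 21 + A*w**2 (y(w, A) = (w*w)*A + 21 = w**2*A + 21 = A*w**2 + 21 = 21 + A*w**2)
j = -3562125 (j = 44914 + (21 - 85*(-206)**2) = 44914 + (21 - 85*42436) = 44914 + (21 - 3607060) = 44914 - 3607039 = -3562125)
1/(j + (p + 64)*82) = 1/(-3562125 + (-27 + 64)*82) = 1/(-3562125 + 37*82) = 1/(-3562125 + 3034) = 1/(-3559091) = -1/3559091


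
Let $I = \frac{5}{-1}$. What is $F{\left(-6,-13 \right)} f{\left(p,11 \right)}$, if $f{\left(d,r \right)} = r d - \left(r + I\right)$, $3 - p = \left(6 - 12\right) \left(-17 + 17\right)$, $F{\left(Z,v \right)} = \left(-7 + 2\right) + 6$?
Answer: $27$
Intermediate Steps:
$F{\left(Z,v \right)} = 1$ ($F{\left(Z,v \right)} = -5 + 6 = 1$)
$p = 3$ ($p = 3 - \left(6 - 12\right) \left(-17 + 17\right) = 3 - \left(-6\right) 0 = 3 - 0 = 3 + 0 = 3$)
$I = -5$ ($I = 5 \left(-1\right) = -5$)
$f{\left(d,r \right)} = 5 - r + d r$ ($f{\left(d,r \right)} = r d - \left(r - 5\right) = d r - \left(-5 + r\right) = 5 - r + d r$)
$F{\left(-6,-13 \right)} f{\left(p,11 \right)} = 1 \left(5 - 11 + 3 \cdot 11\right) = 1 \left(5 - 11 + 33\right) = 1 \cdot 27 = 27$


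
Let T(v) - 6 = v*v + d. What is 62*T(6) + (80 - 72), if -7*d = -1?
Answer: 18346/7 ≈ 2620.9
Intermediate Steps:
d = ⅐ (d = -⅐*(-1) = ⅐ ≈ 0.14286)
T(v) = 43/7 + v² (T(v) = 6 + (v*v + ⅐) = 6 + (v² + ⅐) = 6 + (⅐ + v²) = 43/7 + v²)
62*T(6) + (80 - 72) = 62*(43/7 + 6²) + (80 - 72) = 62*(43/7 + 36) + 8 = 62*(295/7) + 8 = 18290/7 + 8 = 18346/7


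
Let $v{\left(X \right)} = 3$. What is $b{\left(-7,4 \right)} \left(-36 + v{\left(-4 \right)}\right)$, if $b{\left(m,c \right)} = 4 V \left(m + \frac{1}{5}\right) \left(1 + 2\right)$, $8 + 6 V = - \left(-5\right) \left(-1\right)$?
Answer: $- \frac{29172}{5} \approx -5834.4$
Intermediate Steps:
$V = - \frac{13}{6}$ ($V = - \frac{4}{3} + \frac{\left(-1\right) \left(\left(-5\right) \left(-1\right)\right)}{6} = - \frac{4}{3} + \frac{\left(-1\right) 5}{6} = - \frac{4}{3} + \frac{1}{6} \left(-5\right) = - \frac{4}{3} - \frac{5}{6} = - \frac{13}{6} \approx -2.1667$)
$b{\left(m,c \right)} = - \frac{26}{5} - 26 m$ ($b{\left(m,c \right)} = 4 \left(- \frac{13}{6}\right) \left(m + \frac{1}{5}\right) \left(1 + 2\right) = - \frac{26 \left(m + \frac{1}{5}\right) 3}{3} = - \frac{26 \left(\frac{1}{5} + m\right) 3}{3} = - \frac{26 \left(\frac{3}{5} + 3 m\right)}{3} = - \frac{26}{5} - 26 m$)
$b{\left(-7,4 \right)} \left(-36 + v{\left(-4 \right)}\right) = \left(- \frac{26}{5} - -182\right) \left(-36 + 3\right) = \left(- \frac{26}{5} + 182\right) \left(-33\right) = \frac{884}{5} \left(-33\right) = - \frac{29172}{5}$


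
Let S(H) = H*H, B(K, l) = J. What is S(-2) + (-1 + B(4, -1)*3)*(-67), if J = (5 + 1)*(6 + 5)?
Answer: -13195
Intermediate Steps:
J = 66 (J = 6*11 = 66)
B(K, l) = 66
S(H) = H²
S(-2) + (-1 + B(4, -1)*3)*(-67) = (-2)² + (-1 + 66*3)*(-67) = 4 + (-1 + 198)*(-67) = 4 + 197*(-67) = 4 - 13199 = -13195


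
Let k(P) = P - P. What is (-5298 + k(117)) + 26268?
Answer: 20970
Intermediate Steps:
k(P) = 0
(-5298 + k(117)) + 26268 = (-5298 + 0) + 26268 = -5298 + 26268 = 20970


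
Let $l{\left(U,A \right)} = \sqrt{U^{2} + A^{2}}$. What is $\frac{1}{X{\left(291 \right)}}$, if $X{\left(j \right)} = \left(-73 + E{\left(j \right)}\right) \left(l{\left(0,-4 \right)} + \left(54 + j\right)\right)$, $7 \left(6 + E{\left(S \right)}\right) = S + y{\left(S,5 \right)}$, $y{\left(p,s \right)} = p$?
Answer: $\frac{7}{10121} \approx 0.00069163$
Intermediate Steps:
$l{\left(U,A \right)} = \sqrt{A^{2} + U^{2}}$
$E{\left(S \right)} = -6 + \frac{2 S}{7}$ ($E{\left(S \right)} = -6 + \frac{S + S}{7} = -6 + \frac{2 S}{7}$)
$X{\left(j \right)} = \left(-79 + \frac{2 j}{7}\right) \left(58 + j\right)$ ($X{\left(j \right)} = \left(-73 + \left(-6 + \frac{2 j}{7}\right)\right) \left(\sqrt{\left(-4\right)^{2} + 0^{2}} + \left(54 + j\right)\right) = \left(-79 + \frac{2 j}{7}\right) \left(\sqrt{16 + 0} + \left(54 + j\right)\right) = \left(-79 + \frac{2 j}{7}\right) \left(\sqrt{16} + \left(54 + j\right)\right) = \left(-79 + \frac{2 j}{7}\right) \left(4 + \left(54 + j\right)\right) = \left(-79 + \frac{2 j}{7}\right) \left(58 + j\right)$)
$\frac{1}{X{\left(291 \right)}} = \frac{1}{-4582 - \frac{127167}{7} + \frac{2 \cdot 291^{2}}{7}} = \frac{1}{-4582 - \frac{127167}{7} + \frac{2}{7} \cdot 84681} = \frac{1}{-4582 - \frac{127167}{7} + \frac{169362}{7}} = \frac{1}{\frac{10121}{7}} = \frac{7}{10121}$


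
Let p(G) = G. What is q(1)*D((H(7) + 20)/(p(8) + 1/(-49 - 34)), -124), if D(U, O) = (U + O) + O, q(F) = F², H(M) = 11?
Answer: -161851/663 ≈ -244.12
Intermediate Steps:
D(U, O) = U + 2*O (D(U, O) = (O + U) + O = U + 2*O)
q(1)*D((H(7) + 20)/(p(8) + 1/(-49 - 34)), -124) = 1²*((11 + 20)/(8 + 1/(-49 - 34)) + 2*(-124)) = 1*(31/(8 + 1/(-83)) - 248) = 1*(31/(8 - 1/83) - 248) = 1*(31/(663/83) - 248) = 1*(31*(83/663) - 248) = 1*(2573/663 - 248) = 1*(-161851/663) = -161851/663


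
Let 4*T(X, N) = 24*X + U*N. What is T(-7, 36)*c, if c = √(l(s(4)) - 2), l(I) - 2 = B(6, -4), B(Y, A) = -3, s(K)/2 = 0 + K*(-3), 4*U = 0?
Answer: -42*I*√3 ≈ -72.746*I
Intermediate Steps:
U = 0 (U = (¼)*0 = 0)
s(K) = -6*K (s(K) = 2*(0 + K*(-3)) = 2*(0 - 3*K) = 2*(-3*K) = -6*K)
l(I) = -1 (l(I) = 2 - 3 = -1)
c = I*√3 (c = √(-1 - 2) = √(-3) = I*√3 ≈ 1.732*I)
T(X, N) = 6*X (T(X, N) = (24*X + 0*N)/4 = (24*X + 0)/4 = (24*X)/4 = 6*X)
T(-7, 36)*c = (6*(-7))*(I*√3) = -42*I*√3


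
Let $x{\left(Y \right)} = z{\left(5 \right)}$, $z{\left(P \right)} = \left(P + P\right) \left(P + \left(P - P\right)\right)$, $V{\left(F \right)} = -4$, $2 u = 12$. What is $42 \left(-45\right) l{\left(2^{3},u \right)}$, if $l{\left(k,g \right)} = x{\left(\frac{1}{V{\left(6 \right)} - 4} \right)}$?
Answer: $-94500$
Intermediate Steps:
$u = 6$ ($u = \frac{1}{2} \cdot 12 = 6$)
$z{\left(P \right)} = 2 P^{2}$ ($z{\left(P \right)} = 2 P \left(P + 0\right) = 2 P P = 2 P^{2}$)
$x{\left(Y \right)} = 50$ ($x{\left(Y \right)} = 2 \cdot 5^{2} = 2 \cdot 25 = 50$)
$l{\left(k,g \right)} = 50$
$42 \left(-45\right) l{\left(2^{3},u \right)} = 42 \left(-45\right) 50 = \left(-1890\right) 50 = -94500$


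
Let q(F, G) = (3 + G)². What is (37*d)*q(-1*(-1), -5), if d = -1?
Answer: -148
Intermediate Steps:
(37*d)*q(-1*(-1), -5) = (37*(-1))*(3 - 5)² = -37*(-2)² = -37*4 = -148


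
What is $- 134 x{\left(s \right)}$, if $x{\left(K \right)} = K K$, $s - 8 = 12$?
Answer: $-53600$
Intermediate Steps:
$s = 20$ ($s = 8 + 12 = 20$)
$x{\left(K \right)} = K^{2}$
$- 134 x{\left(s \right)} = - 134 \cdot 20^{2} = \left(-134\right) 400 = -53600$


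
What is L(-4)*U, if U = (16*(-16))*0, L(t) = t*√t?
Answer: 0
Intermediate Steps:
L(t) = t^(3/2)
U = 0 (U = -256*0 = 0)
L(-4)*U = (-4)^(3/2)*0 = -8*I*0 = 0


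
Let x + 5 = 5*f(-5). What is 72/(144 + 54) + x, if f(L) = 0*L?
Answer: -51/11 ≈ -4.6364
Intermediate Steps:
f(L) = 0
x = -5 (x = -5 + 5*0 = -5 + 0 = -5)
72/(144 + 54) + x = 72/(144 + 54) - 5 = 72/198 - 5 = 72*(1/198) - 5 = 4/11 - 5 = -51/11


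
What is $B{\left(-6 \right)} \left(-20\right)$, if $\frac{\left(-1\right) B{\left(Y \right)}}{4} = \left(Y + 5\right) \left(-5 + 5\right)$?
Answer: $0$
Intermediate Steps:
$B{\left(Y \right)} = 0$ ($B{\left(Y \right)} = - 4 \left(Y + 5\right) \left(-5 + 5\right) = - 4 \left(5 + Y\right) 0 = \left(-4\right) 0 = 0$)
$B{\left(-6 \right)} \left(-20\right) = 0 \left(-20\right) = 0$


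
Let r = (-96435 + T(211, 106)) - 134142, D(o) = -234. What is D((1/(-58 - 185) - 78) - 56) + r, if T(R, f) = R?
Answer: -230600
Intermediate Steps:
r = -230366 (r = (-96435 + 211) - 134142 = -96224 - 134142 = -230366)
D((1/(-58 - 185) - 78) - 56) + r = -234 - 230366 = -230600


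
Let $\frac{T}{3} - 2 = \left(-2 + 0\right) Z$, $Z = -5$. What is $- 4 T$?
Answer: $-144$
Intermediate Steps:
$T = 36$ ($T = 6 + 3 \left(-2 + 0\right) \left(-5\right) = 6 + 3 \left(\left(-2\right) \left(-5\right)\right) = 6 + 3 \cdot 10 = 6 + 30 = 36$)
$- 4 T = \left(-4\right) 36 = -144$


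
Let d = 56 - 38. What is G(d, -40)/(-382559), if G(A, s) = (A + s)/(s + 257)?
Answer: 22/83015303 ≈ 2.6501e-7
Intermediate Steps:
d = 18
G(A, s) = (A + s)/(257 + s)
G(d, -40)/(-382559) = ((18 - 40)/(257 - 40))/(-382559) = (-22/217)*(-1/382559) = ((1/217)*(-22))*(-1/382559) = -22/217*(-1/382559) = 22/83015303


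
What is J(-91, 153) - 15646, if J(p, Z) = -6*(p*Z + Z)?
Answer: 66974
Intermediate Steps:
J(p, Z) = -6*Z - 6*Z*p (J(p, Z) = -6*(Z*p + Z) = -6*(Z + Z*p) = -6*Z - 6*Z*p)
J(-91, 153) - 15646 = -6*153*(1 - 91) - 15646 = -6*153*(-90) - 15646 = 82620 - 15646 = 66974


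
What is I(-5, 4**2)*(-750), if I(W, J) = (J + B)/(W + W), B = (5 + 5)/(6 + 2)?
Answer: 5175/4 ≈ 1293.8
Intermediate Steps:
B = 5/4 (B = 10/8 = 10*(1/8) = 5/4 ≈ 1.2500)
I(W, J) = (5/4 + J)/(2*W) (I(W, J) = (J + 5/4)/(W + W) = (5/4 + J)/((2*W)) = (5/4 + J)*(1/(2*W)) = (5/4 + J)/(2*W))
I(-5, 4**2)*(-750) = ((1/8)*(5 + 4*4**2)/(-5))*(-750) = ((1/8)*(-1/5)*(5 + 4*16))*(-750) = ((1/8)*(-1/5)*(5 + 64))*(-750) = ((1/8)*(-1/5)*69)*(-750) = -69/40*(-750) = 5175/4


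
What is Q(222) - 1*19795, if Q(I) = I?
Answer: -19573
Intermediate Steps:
Q(222) - 1*19795 = 222 - 1*19795 = 222 - 19795 = -19573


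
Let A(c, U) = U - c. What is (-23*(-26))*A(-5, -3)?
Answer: 1196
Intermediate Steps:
(-23*(-26))*A(-5, -3) = (-23*(-26))*(-3 - 1*(-5)) = 598*(-3 + 5) = 598*2 = 1196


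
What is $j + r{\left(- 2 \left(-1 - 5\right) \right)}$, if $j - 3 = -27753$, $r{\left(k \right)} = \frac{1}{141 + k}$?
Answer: $- \frac{4245749}{153} \approx -27750.0$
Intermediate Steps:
$j = -27750$ ($j = 3 - 27753 = -27750$)
$j + r{\left(- 2 \left(-1 - 5\right) \right)} = -27750 + \frac{1}{141 - 2 \left(-1 - 5\right)} = -27750 + \frac{1}{141 - -12} = -27750 + \frac{1}{141 + 12} = -27750 + \frac{1}{153} = - \frac{4245749}{153}$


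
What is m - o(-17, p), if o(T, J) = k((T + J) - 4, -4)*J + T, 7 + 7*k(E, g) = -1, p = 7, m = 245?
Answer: 270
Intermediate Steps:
k(E, g) = -8/7 (k(E, g) = -1 + (⅐)*(-1) = -1 - ⅐ = -8/7)
o(T, J) = T - 8*J/7 (o(T, J) = -8*J/7 + T = T - 8*J/7)
m - o(-17, p) = 245 - (-17 - 8/7*7) = 245 - (-17 - 8) = 245 - 1*(-25) = 245 + 25 = 270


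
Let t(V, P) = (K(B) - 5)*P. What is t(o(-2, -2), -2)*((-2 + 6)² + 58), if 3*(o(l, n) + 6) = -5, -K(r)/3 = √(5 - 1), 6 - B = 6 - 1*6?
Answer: 1628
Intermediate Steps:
B = 6 (B = 6 - (6 - 1*6) = 6 - (6 - 6) = 6 - 1*0 = 6 + 0 = 6)
K(r) = -6 (K(r) = -3*√(5 - 1) = -3*√4 = -3*2 = -6)
o(l, n) = -23/3 (o(l, n) = -6 + (⅓)*(-5) = -6 - 5/3 = -23/3)
t(V, P) = -11*P (t(V, P) = (-6 - 5)*P = -11*P)
t(o(-2, -2), -2)*((-2 + 6)² + 58) = (-11*(-2))*((-2 + 6)² + 58) = 22*(4² + 58) = 22*(16 + 58) = 22*74 = 1628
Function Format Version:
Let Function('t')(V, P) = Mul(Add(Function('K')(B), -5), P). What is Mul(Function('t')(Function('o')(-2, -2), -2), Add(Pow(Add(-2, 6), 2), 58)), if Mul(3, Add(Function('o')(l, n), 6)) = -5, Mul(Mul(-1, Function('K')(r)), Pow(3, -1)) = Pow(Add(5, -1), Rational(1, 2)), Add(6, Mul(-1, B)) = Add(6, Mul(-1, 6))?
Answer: 1628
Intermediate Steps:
B = 6 (B = Add(6, Mul(-1, Add(6, Mul(-1, 6)))) = Add(6, Mul(-1, Add(6, -6))) = Add(6, Mul(-1, 0)) = Add(6, 0) = 6)
Function('K')(r) = -6 (Function('K')(r) = Mul(-3, Pow(Add(5, -1), Rational(1, 2))) = Mul(-3, Pow(4, Rational(1, 2))) = Mul(-3, 2) = -6)
Function('o')(l, n) = Rational(-23, 3) (Function('o')(l, n) = Add(-6, Mul(Rational(1, 3), -5)) = Add(-6, Rational(-5, 3)) = Rational(-23, 3))
Function('t')(V, P) = Mul(-11, P) (Function('t')(V, P) = Mul(Add(-6, -5), P) = Mul(-11, P))
Mul(Function('t')(Function('o')(-2, -2), -2), Add(Pow(Add(-2, 6), 2), 58)) = Mul(Mul(-11, -2), Add(Pow(Add(-2, 6), 2), 58)) = Mul(22, Add(Pow(4, 2), 58)) = Mul(22, Add(16, 58)) = Mul(22, 74) = 1628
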